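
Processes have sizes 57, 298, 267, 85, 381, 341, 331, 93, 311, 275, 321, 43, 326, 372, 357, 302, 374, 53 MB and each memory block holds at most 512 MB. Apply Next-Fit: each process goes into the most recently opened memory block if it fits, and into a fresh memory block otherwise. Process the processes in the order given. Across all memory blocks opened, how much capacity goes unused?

57 MB → memory block 1 (remaining 455 MB)
298 MB → memory block 1 (remaining 157 MB)
267 MB → memory block 2 (remaining 245 MB)
85 MB → memory block 2 (remaining 160 MB)
381 MB → memory block 3 (remaining 131 MB)
341 MB → memory block 4 (remaining 171 MB)
331 MB → memory block 5 (remaining 181 MB)
93 MB → memory block 5 (remaining 88 MB)
311 MB → memory block 6 (remaining 201 MB)
275 MB → memory block 7 (remaining 237 MB)
321 MB → memory block 8 (remaining 191 MB)
43 MB → memory block 8 (remaining 148 MB)
326 MB → memory block 9 (remaining 186 MB)
372 MB → memory block 10 (remaining 140 MB)
357 MB → memory block 11 (remaining 155 MB)
302 MB → memory block 12 (remaining 210 MB)
374 MB → memory block 13 (remaining 138 MB)
53 MB → memory block 13 (remaining 85 MB)
13 memory blocks × 512 MB = 6656 MB; used 4587 MB; unused 2069 MB.

2069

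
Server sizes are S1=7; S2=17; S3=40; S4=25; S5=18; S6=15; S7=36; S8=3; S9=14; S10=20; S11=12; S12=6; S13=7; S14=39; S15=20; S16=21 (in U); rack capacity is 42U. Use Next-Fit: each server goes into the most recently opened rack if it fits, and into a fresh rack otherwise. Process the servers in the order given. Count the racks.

S1 (7U) → rack 1 (remaining 35U)
S2 (17U) → rack 1 (remaining 18U)
S3 (40U) → rack 2 (remaining 2U)
S4 (25U) → rack 3 (remaining 17U)
S5 (18U) → rack 4 (remaining 24U)
S6 (15U) → rack 4 (remaining 9U)
S7 (36U) → rack 5 (remaining 6U)
S8 (3U) → rack 5 (remaining 3U)
S9 (14U) → rack 6 (remaining 28U)
S10 (20U) → rack 6 (remaining 8U)
S11 (12U) → rack 7 (remaining 30U)
S12 (6U) → rack 7 (remaining 24U)
S13 (7U) → rack 7 (remaining 17U)
S14 (39U) → rack 8 (remaining 3U)
S15 (20U) → rack 9 (remaining 22U)
S16 (21U) → rack 9 (remaining 1U)

9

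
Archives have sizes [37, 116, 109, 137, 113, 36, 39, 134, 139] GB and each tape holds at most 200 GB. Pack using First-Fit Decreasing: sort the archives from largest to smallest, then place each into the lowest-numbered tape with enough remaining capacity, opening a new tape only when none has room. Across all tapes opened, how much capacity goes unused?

Sorted descending: 139, 137, 134, 116, 113, 109, 39, 37, 36.
tape 1: place 139 GB, 61 GB left
tape 2: place 137 GB, 63 GB left
tape 3: place 134 GB, 66 GB left
tape 4: place 116 GB, 84 GB left
tape 5: place 113 GB, 87 GB left
tape 6: place 109 GB, 91 GB left
tape 1: place 39 GB, 22 GB left
tape 2: place 37 GB, 26 GB left
tape 3: place 36 GB, 30 GB left
6 tapes × 200 GB = 1200 GB; used 860 GB; unused 340 GB.

340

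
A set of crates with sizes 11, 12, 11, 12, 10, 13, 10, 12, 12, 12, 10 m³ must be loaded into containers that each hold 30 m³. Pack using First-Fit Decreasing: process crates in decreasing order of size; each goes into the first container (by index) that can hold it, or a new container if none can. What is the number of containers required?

5

Sorted descending: 13, 12, 12, 12, 12, 12, 11, 11, 10, 10, 10.
13 m³ → container 1 (remaining 17 m³)
12 m³ → container 1 (remaining 5 m³)
12 m³ → container 2 (remaining 18 m³)
12 m³ → container 2 (remaining 6 m³)
12 m³ → container 3 (remaining 18 m³)
12 m³ → container 3 (remaining 6 m³)
11 m³ → container 4 (remaining 19 m³)
11 m³ → container 4 (remaining 8 m³)
10 m³ → container 5 (remaining 20 m³)
10 m³ → container 5 (remaining 10 m³)
10 m³ → container 5 (remaining 0 m³)
Final containers: [13,12] [12,12] [12,12] [11,11] [10,10,10].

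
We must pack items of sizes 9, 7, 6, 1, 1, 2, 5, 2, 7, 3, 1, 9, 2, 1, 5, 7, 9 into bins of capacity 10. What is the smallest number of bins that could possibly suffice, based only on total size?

8

Total size = 9 + 7 + 6 + 1 + 1 + 2 + 5 + 2 + 7 + 3 + 1 + 9 + 2 + 1 + 5 + 7 + 9 = 77.
⌈77 / 10⌉ = 8.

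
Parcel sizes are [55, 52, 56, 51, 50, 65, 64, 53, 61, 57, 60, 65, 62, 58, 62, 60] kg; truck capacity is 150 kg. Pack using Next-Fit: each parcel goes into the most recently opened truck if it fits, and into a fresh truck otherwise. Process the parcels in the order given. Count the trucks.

55 kg → truck 1 (remaining 95 kg)
52 kg → truck 1 (remaining 43 kg)
56 kg → truck 2 (remaining 94 kg)
51 kg → truck 2 (remaining 43 kg)
50 kg → truck 3 (remaining 100 kg)
65 kg → truck 3 (remaining 35 kg)
64 kg → truck 4 (remaining 86 kg)
53 kg → truck 4 (remaining 33 kg)
61 kg → truck 5 (remaining 89 kg)
57 kg → truck 5 (remaining 32 kg)
60 kg → truck 6 (remaining 90 kg)
65 kg → truck 6 (remaining 25 kg)
62 kg → truck 7 (remaining 88 kg)
58 kg → truck 7 (remaining 30 kg)
62 kg → truck 8 (remaining 88 kg)
60 kg → truck 8 (remaining 28 kg)

8 trucks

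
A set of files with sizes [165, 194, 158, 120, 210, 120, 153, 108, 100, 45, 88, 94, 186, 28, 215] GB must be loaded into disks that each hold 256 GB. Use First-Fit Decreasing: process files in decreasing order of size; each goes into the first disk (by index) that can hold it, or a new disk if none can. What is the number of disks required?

9 disks

Sorted descending: 215, 210, 194, 186, 165, 158, 153, 120, 120, 108, 100, 94, 88, 45, 28.
Put 215 GB in disk 1; 41 GB remain.
Put 210 GB in disk 2; 46 GB remain.
Put 194 GB in disk 3; 62 GB remain.
Put 186 GB in disk 4; 70 GB remain.
Put 165 GB in disk 5; 91 GB remain.
Put 158 GB in disk 6; 98 GB remain.
Put 153 GB in disk 7; 103 GB remain.
Put 120 GB in disk 8; 136 GB remain.
Put 120 GB in disk 8; 16 GB remain.
Put 108 GB in disk 9; 148 GB remain.
Put 100 GB in disk 7; 3 GB remain.
Put 94 GB in disk 6; 4 GB remain.
Put 88 GB in disk 5; 3 GB remain.
Put 45 GB in disk 2; 1 GB remain.
Put 28 GB in disk 1; 13 GB remain.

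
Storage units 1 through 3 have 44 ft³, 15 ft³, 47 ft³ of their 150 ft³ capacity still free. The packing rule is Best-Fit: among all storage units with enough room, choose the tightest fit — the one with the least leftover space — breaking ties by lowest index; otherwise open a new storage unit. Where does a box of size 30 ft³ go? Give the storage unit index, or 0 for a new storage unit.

1

Storage units with room: storage unit 1 (44 ft³), storage unit 3 (47 ft³).
Tightest fit is storage unit 1 with 44 ft³ free.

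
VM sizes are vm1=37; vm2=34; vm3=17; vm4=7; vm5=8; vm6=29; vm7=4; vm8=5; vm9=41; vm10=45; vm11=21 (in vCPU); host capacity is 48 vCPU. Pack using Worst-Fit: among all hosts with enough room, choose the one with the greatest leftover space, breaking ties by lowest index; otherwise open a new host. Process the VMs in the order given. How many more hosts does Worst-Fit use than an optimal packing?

1

Worst-Fit: [37] [34] [17,7,8,5] [29,4] [41] [45] [21] → 7 hosts.
Total size 248 vCPU; any packing needs at least ⌈248/48⌉ = 6 hosts.
An optimal packing achieves that bound: [45] [41,7] [37,8] [34,5,4] [29,17] [21] → 6 hosts.
Excess: 7 − 6 = 1.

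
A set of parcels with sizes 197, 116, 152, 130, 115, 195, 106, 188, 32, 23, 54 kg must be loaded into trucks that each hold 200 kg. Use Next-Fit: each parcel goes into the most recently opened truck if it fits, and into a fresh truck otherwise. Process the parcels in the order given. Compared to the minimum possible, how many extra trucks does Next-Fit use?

Next-Fit: [197] [116] [152] [130] [115] [195] [106] [188] [32,23,54] → 9 trucks.
8 parcels exceed 100 kg (half the capacity), and no two of those can share a truck, so at least 8 trucks are needed.
An optimal packing achieves that bound: [197] [195] [188] [152,32] [130,54] [116,23] [115] [106] → 8 trucks.
Excess: 9 − 8 = 1.

1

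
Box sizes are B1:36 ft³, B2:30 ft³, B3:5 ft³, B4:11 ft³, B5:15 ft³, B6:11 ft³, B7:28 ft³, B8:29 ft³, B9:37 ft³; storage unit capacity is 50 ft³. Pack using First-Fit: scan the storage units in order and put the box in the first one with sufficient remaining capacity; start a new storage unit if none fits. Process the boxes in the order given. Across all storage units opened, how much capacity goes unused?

storage unit 1: place B1 (36 ft³), 14 ft³ left
storage unit 2: place B2 (30 ft³), 20 ft³ left
storage unit 1: place B3 (5 ft³), 9 ft³ left
storage unit 2: place B4 (11 ft³), 9 ft³ left
storage unit 3: place B5 (15 ft³), 35 ft³ left
storage unit 3: place B6 (11 ft³), 24 ft³ left
storage unit 4: place B7 (28 ft³), 22 ft³ left
storage unit 5: place B8 (29 ft³), 21 ft³ left
storage unit 6: place B9 (37 ft³), 13 ft³ left
6 storage units × 50 ft³ = 300 ft³; used 202 ft³; unused 98 ft³.

98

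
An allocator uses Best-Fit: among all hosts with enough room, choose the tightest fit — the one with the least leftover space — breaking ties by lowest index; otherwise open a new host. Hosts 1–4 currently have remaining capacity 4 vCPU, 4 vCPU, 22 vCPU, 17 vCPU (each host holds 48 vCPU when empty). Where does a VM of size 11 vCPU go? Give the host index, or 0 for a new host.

Hosts with room: host 3 (22 vCPU), host 4 (17 vCPU).
Tightest fit is host 4 with 17 vCPU free.

4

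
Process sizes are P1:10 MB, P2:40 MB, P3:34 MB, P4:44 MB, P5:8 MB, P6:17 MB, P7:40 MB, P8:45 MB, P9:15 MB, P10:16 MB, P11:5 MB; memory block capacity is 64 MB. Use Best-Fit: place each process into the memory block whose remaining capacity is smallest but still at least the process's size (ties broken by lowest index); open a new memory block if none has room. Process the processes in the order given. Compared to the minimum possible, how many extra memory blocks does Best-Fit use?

Best-Fit: [10,40,8,5] [34] [44,17] [40,16] [45,15] → 5 memory blocks.
Total size 274 MB; any packing needs at least ⌈274/64⌉ = 5 memory blocks.
So 5 is already optimal.

0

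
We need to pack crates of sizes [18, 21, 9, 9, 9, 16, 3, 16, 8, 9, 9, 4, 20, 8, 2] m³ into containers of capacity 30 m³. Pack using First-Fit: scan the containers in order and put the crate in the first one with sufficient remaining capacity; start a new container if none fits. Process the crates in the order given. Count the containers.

6

container 1: place 18 m³, 12 m³ left
container 2: place 21 m³, 9 m³ left
container 1: place 9 m³, 3 m³ left
container 2: place 9 m³, 0 m³ left
container 3: place 9 m³, 21 m³ left
container 3: place 16 m³, 5 m³ left
container 1: place 3 m³, 0 m³ left
container 4: place 16 m³, 14 m³ left
container 4: place 8 m³, 6 m³ left
container 5: place 9 m³, 21 m³ left
container 5: place 9 m³, 12 m³ left
container 3: place 4 m³, 1 m³ left
container 6: place 20 m³, 10 m³ left
container 5: place 8 m³, 4 m³ left
container 4: place 2 m³, 4 m³ left
Final containers: [18,9,3] [21,9] [9,16,4] [16,8,2] [9,9,8] [20].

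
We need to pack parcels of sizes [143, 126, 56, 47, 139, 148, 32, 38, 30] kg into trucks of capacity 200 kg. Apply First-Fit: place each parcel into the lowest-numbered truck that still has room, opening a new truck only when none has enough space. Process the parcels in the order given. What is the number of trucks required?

5

Put 143 kg in truck 1; 57 kg remain.
Put 126 kg in truck 2; 74 kg remain.
Put 56 kg in truck 1; 1 kg remain.
Put 47 kg in truck 2; 27 kg remain.
Put 139 kg in truck 3; 61 kg remain.
Put 148 kg in truck 4; 52 kg remain.
Put 32 kg in truck 3; 29 kg remain.
Put 38 kg in truck 4; 14 kg remain.
Put 30 kg in truck 5; 170 kg remain.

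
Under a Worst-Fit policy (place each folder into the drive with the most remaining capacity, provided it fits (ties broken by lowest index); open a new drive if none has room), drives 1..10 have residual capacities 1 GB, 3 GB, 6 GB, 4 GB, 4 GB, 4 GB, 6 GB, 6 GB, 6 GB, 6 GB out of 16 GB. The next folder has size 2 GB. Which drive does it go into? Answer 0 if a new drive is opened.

Drives with room: drive 2 (3 GB), drive 3 (6 GB), drive 4 (4 GB), drive 5 (4 GB), drive 6 (4 GB), drive 7 (6 GB), drive 8 (6 GB), drive 9 (6 GB), drive 10 (6 GB).
Most room is drive 3 with 6 GB free.

3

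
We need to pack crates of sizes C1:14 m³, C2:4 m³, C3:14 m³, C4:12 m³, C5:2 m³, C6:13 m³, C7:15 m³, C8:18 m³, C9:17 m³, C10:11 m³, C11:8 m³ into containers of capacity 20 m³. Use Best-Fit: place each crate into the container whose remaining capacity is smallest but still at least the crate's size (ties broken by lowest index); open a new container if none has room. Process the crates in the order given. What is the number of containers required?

8

container 1: place C1 (14 m³), 6 m³ left
container 1: place C2 (4 m³), 2 m³ left
container 2: place C3 (14 m³), 6 m³ left
container 3: place C4 (12 m³), 8 m³ left
container 1: place C5 (2 m³), 0 m³ left
container 4: place C6 (13 m³), 7 m³ left
container 5: place C7 (15 m³), 5 m³ left
container 6: place C8 (18 m³), 2 m³ left
container 7: place C9 (17 m³), 3 m³ left
container 8: place C10 (11 m³), 9 m³ left
container 3: place C11 (8 m³), 0 m³ left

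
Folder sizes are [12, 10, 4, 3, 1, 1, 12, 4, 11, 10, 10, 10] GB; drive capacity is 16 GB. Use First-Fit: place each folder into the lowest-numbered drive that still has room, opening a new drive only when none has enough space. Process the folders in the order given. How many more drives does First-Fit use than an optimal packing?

First-Fit: [12,4] [10,3,1,1] [12,4] [11] [10] [10] [10] → 7 drives.
7 folders exceed 8 GB (half the capacity), and no two of those can share a drive, so at least 7 drives are needed.
So 7 is already optimal.

0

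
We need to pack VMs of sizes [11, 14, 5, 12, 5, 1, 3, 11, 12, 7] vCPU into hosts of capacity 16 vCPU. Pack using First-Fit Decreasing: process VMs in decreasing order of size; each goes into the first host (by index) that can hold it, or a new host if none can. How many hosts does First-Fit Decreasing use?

6 hosts

Sorted descending: 14, 12, 12, 11, 11, 7, 5, 5, 3, 1.
14 vCPU → host 1 (remaining 2 vCPU)
12 vCPU → host 2 (remaining 4 vCPU)
12 vCPU → host 3 (remaining 4 vCPU)
11 vCPU → host 4 (remaining 5 vCPU)
11 vCPU → host 5 (remaining 5 vCPU)
7 vCPU → host 6 (remaining 9 vCPU)
5 vCPU → host 4 (remaining 0 vCPU)
5 vCPU → host 5 (remaining 0 vCPU)
3 vCPU → host 2 (remaining 1 vCPU)
1 vCPU → host 1 (remaining 1 vCPU)
Final hosts: [14,1] [12,3] [12] [11,5] [11,5] [7].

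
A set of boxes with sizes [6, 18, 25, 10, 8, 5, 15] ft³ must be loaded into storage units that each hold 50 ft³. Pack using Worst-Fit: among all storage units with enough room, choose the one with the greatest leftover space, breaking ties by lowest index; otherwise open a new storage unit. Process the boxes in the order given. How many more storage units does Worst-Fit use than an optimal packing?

Worst-Fit: [6,18,25] [10,8,5,15] → 2 storage units.
Total size 87 ft³; any packing needs at least ⌈87/50⌉ = 2 storage units.
So 2 is already optimal.

0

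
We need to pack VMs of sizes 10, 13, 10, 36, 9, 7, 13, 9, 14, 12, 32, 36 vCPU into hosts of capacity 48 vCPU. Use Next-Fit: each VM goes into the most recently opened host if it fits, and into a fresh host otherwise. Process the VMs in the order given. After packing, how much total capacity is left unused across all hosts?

10 vCPU → host 1 (remaining 38 vCPU)
13 vCPU → host 1 (remaining 25 vCPU)
10 vCPU → host 1 (remaining 15 vCPU)
36 vCPU → host 2 (remaining 12 vCPU)
9 vCPU → host 2 (remaining 3 vCPU)
7 vCPU → host 3 (remaining 41 vCPU)
13 vCPU → host 3 (remaining 28 vCPU)
9 vCPU → host 3 (remaining 19 vCPU)
14 vCPU → host 3 (remaining 5 vCPU)
12 vCPU → host 4 (remaining 36 vCPU)
32 vCPU → host 4 (remaining 4 vCPU)
36 vCPU → host 5 (remaining 12 vCPU)
5 hosts × 48 vCPU = 240 vCPU; used 201 vCPU; unused 39 vCPU.

39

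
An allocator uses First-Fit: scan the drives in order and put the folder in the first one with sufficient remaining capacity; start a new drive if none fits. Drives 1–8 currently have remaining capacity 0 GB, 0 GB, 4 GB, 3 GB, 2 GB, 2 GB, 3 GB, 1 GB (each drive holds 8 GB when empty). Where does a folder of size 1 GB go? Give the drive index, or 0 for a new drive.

Drives with room: drive 3 (4 GB), drive 4 (3 GB), drive 5 (2 GB), drive 6 (2 GB), drive 7 (3 GB), drive 8 (1 GB).
The first with room is drive 3.

3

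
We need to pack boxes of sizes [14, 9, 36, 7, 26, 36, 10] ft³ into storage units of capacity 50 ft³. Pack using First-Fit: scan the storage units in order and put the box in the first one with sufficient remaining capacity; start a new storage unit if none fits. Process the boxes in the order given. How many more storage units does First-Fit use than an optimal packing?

First-Fit: [14,9,7,10] [36] [26] [36] → 4 storage units.
Total size 138 ft³; any packing needs at least ⌈138/50⌉ = 3 storage units.
An optimal packing achieves that bound: [36,14] [36,10] [26,9,7] → 3 storage units.
Excess: 4 − 3 = 1.

1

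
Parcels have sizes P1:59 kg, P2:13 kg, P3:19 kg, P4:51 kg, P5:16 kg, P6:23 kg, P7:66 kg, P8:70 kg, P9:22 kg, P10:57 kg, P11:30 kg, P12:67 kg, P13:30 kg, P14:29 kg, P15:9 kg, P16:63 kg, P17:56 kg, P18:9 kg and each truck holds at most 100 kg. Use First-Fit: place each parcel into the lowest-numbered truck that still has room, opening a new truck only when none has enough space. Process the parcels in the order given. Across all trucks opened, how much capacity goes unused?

111

truck 1: place P1 (59 kg), 41 kg left
truck 1: place P2 (13 kg), 28 kg left
truck 1: place P3 (19 kg), 9 kg left
truck 2: place P4 (51 kg), 49 kg left
truck 2: place P5 (16 kg), 33 kg left
truck 2: place P6 (23 kg), 10 kg left
truck 3: place P7 (66 kg), 34 kg left
truck 4: place P8 (70 kg), 30 kg left
truck 3: place P9 (22 kg), 12 kg left
truck 5: place P10 (57 kg), 43 kg left
truck 4: place P11 (30 kg), 0 kg left
truck 6: place P12 (67 kg), 33 kg left
truck 5: place P13 (30 kg), 13 kg left
truck 6: place P14 (29 kg), 4 kg left
truck 1: place P15 (9 kg), 0 kg left
truck 7: place P16 (63 kg), 37 kg left
truck 8: place P17 (56 kg), 44 kg left
truck 2: place P18 (9 kg), 1 kg left
8 trucks × 100 kg = 800 kg; used 689 kg; unused 111 kg.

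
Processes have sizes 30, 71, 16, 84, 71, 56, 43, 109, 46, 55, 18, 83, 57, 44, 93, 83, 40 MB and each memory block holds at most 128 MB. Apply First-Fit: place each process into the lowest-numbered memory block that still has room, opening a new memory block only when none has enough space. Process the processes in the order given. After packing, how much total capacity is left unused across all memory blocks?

Put 30 MB in memory block 1; 98 MB remain.
Put 71 MB in memory block 1; 27 MB remain.
Put 16 MB in memory block 1; 11 MB remain.
Put 84 MB in memory block 2; 44 MB remain.
Put 71 MB in memory block 3; 57 MB remain.
Put 56 MB in memory block 3; 1 MB remain.
Put 43 MB in memory block 2; 1 MB remain.
Put 109 MB in memory block 4; 19 MB remain.
Put 46 MB in memory block 5; 82 MB remain.
Put 55 MB in memory block 5; 27 MB remain.
Put 18 MB in memory block 4; 1 MB remain.
Put 83 MB in memory block 6; 45 MB remain.
Put 57 MB in memory block 7; 71 MB remain.
Put 44 MB in memory block 6; 1 MB remain.
Put 93 MB in memory block 8; 35 MB remain.
Put 83 MB in memory block 9; 45 MB remain.
Put 40 MB in memory block 7; 31 MB remain.
9 memory blocks × 128 MB = 1152 MB; used 999 MB; unused 153 MB.

153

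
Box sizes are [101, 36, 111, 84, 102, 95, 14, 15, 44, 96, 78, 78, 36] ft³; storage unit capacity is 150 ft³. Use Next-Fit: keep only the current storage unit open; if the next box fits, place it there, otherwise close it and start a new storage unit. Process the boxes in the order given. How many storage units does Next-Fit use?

8 storage units

101 ft³ → storage unit 1 (remaining 49 ft³)
36 ft³ → storage unit 1 (remaining 13 ft³)
111 ft³ → storage unit 2 (remaining 39 ft³)
84 ft³ → storage unit 3 (remaining 66 ft³)
102 ft³ → storage unit 4 (remaining 48 ft³)
95 ft³ → storage unit 5 (remaining 55 ft³)
14 ft³ → storage unit 5 (remaining 41 ft³)
15 ft³ → storage unit 5 (remaining 26 ft³)
44 ft³ → storage unit 6 (remaining 106 ft³)
96 ft³ → storage unit 6 (remaining 10 ft³)
78 ft³ → storage unit 7 (remaining 72 ft³)
78 ft³ → storage unit 8 (remaining 72 ft³)
36 ft³ → storage unit 8 (remaining 36 ft³)
Final storage units: [101,36] [111] [84] [102] [95,14,15] [44,96] [78] [78,36].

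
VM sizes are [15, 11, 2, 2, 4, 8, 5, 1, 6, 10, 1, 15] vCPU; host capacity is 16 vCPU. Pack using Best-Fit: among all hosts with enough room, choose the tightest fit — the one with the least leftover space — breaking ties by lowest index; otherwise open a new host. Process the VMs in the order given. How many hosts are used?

6 hosts

Put 15 vCPU in host 1; 1 vCPU remain.
Put 11 vCPU in host 2; 5 vCPU remain.
Put 2 vCPU in host 2; 3 vCPU remain.
Put 2 vCPU in host 2; 1 vCPU remain.
Put 4 vCPU in host 3; 12 vCPU remain.
Put 8 vCPU in host 3; 4 vCPU remain.
Put 5 vCPU in host 4; 11 vCPU remain.
Put 1 vCPU in host 1; 0 vCPU remain.
Put 6 vCPU in host 4; 5 vCPU remain.
Put 10 vCPU in host 5; 6 vCPU remain.
Put 1 vCPU in host 2; 0 vCPU remain.
Put 15 vCPU in host 6; 1 vCPU remain.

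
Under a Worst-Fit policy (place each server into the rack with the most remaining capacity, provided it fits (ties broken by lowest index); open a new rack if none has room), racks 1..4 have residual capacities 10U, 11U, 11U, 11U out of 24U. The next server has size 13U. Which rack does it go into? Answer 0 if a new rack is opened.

No rack has ≥ 13U free, so a new rack is opened.

0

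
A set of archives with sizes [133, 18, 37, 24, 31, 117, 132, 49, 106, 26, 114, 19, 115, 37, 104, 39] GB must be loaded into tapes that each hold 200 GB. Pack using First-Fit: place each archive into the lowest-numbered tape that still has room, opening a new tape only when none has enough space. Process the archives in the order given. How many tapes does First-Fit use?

Put 133 GB in tape 1; 67 GB remain.
Put 18 GB in tape 1; 49 GB remain.
Put 37 GB in tape 1; 12 GB remain.
Put 24 GB in tape 2; 176 GB remain.
Put 31 GB in tape 2; 145 GB remain.
Put 117 GB in tape 2; 28 GB remain.
Put 132 GB in tape 3; 68 GB remain.
Put 49 GB in tape 3; 19 GB remain.
Put 106 GB in tape 4; 94 GB remain.
Put 26 GB in tape 2; 2 GB remain.
Put 114 GB in tape 5; 86 GB remain.
Put 19 GB in tape 3; 0 GB remain.
Put 115 GB in tape 6; 85 GB remain.
Put 37 GB in tape 4; 57 GB remain.
Put 104 GB in tape 7; 96 GB remain.
Put 39 GB in tape 4; 18 GB remain.
Final tapes: [133,18,37] [24,31,117,26] [132,49,19] [106,37,39] [114] [115] [104].

7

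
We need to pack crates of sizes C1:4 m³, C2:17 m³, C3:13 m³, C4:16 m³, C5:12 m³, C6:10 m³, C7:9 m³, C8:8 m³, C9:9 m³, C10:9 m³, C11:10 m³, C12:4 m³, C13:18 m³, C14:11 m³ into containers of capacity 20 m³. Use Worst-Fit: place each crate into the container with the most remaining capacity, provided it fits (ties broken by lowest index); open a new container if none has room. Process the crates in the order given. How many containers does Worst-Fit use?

9 containers

Put C1 (4 m³) in container 1; 16 m³ remain.
Put C2 (17 m³) in container 2; 3 m³ remain.
Put C3 (13 m³) in container 1; 3 m³ remain.
Put C4 (16 m³) in container 3; 4 m³ remain.
Put C5 (12 m³) in container 4; 8 m³ remain.
Put C6 (10 m³) in container 5; 10 m³ remain.
Put C7 (9 m³) in container 5; 1 m³ remain.
Put C8 (8 m³) in container 4; 0 m³ remain.
Put C9 (9 m³) in container 6; 11 m³ remain.
Put C10 (9 m³) in container 6; 2 m³ remain.
Put C11 (10 m³) in container 7; 10 m³ remain.
Put C12 (4 m³) in container 7; 6 m³ remain.
Put C13 (18 m³) in container 8; 2 m³ remain.
Put C14 (11 m³) in container 9; 9 m³ remain.
Final containers: [4,13] [17] [16] [12,8] [10,9] [9,9] [10,4] [18] [11].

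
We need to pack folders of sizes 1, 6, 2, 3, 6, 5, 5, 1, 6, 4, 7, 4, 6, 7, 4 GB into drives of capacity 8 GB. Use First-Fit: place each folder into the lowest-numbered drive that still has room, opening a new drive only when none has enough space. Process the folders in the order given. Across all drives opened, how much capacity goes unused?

21

drive 1: place 1 GB, 7 GB left
drive 1: place 6 GB, 1 GB left
drive 2: place 2 GB, 6 GB left
drive 2: place 3 GB, 3 GB left
drive 3: place 6 GB, 2 GB left
drive 4: place 5 GB, 3 GB left
drive 5: place 5 GB, 3 GB left
drive 1: place 1 GB, 0 GB left
drive 6: place 6 GB, 2 GB left
drive 7: place 4 GB, 4 GB left
drive 8: place 7 GB, 1 GB left
drive 7: place 4 GB, 0 GB left
drive 9: place 6 GB, 2 GB left
drive 10: place 7 GB, 1 GB left
drive 11: place 4 GB, 4 GB left
11 drives × 8 GB = 88 GB; used 67 GB; unused 21 GB.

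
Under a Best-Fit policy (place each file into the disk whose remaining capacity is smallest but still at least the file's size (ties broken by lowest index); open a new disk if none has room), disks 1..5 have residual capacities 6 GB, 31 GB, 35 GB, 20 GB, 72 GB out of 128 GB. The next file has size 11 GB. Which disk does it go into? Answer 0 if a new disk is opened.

Disks with room: disk 2 (31 GB), disk 3 (35 GB), disk 4 (20 GB), disk 5 (72 GB).
Tightest fit is disk 4 with 20 GB free.

4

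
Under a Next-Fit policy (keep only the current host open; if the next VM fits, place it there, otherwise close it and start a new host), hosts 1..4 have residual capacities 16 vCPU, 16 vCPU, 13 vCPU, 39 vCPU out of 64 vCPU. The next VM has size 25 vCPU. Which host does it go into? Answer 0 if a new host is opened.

4

Next-Fit only looks at host 4, which has 39 vCPU free.
25 vCPU fits there.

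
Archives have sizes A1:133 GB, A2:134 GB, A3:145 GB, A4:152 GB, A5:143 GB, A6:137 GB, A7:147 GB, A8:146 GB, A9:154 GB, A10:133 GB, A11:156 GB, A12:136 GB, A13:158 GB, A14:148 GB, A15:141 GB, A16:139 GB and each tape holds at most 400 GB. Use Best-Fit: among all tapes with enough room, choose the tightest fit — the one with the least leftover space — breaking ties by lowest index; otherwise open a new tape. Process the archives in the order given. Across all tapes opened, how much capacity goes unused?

898

Put A1 (133 GB) in tape 1; 267 GB remain.
Put A2 (134 GB) in tape 1; 133 GB remain.
Put A3 (145 GB) in tape 2; 255 GB remain.
Put A4 (152 GB) in tape 2; 103 GB remain.
Put A5 (143 GB) in tape 3; 257 GB remain.
Put A6 (137 GB) in tape 3; 120 GB remain.
Put A7 (147 GB) in tape 4; 253 GB remain.
Put A8 (146 GB) in tape 4; 107 GB remain.
Put A9 (154 GB) in tape 5; 246 GB remain.
Put A10 (133 GB) in tape 1; 0 GB remain.
Put A11 (156 GB) in tape 5; 90 GB remain.
Put A12 (136 GB) in tape 6; 264 GB remain.
Put A13 (158 GB) in tape 6; 106 GB remain.
Put A14 (148 GB) in tape 7; 252 GB remain.
Put A15 (141 GB) in tape 7; 111 GB remain.
Put A16 (139 GB) in tape 8; 261 GB remain.
8 tapes × 400 GB = 3200 GB; used 2302 GB; unused 898 GB.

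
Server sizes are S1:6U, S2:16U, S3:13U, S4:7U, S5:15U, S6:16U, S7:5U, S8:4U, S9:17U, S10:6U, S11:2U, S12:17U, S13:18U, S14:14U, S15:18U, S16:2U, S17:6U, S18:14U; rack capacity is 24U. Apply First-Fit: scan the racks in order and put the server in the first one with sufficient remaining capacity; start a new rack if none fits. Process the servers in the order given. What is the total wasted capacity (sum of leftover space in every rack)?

44

Put S1 (6U) in rack 1; 18U remain.
Put S2 (16U) in rack 1; 2U remain.
Put S3 (13U) in rack 2; 11U remain.
Put S4 (7U) in rack 2; 4U remain.
Put S5 (15U) in rack 3; 9U remain.
Put S6 (16U) in rack 4; 8U remain.
Put S7 (5U) in rack 3; 4U remain.
Put S8 (4U) in rack 2; 0U remain.
Put S9 (17U) in rack 5; 7U remain.
Put S10 (6U) in rack 4; 2U remain.
Put S11 (2U) in rack 1; 0U remain.
Put S12 (17U) in rack 6; 7U remain.
Put S13 (18U) in rack 7; 6U remain.
Put S14 (14U) in rack 8; 10U remain.
Put S15 (18U) in rack 9; 6U remain.
Put S16 (2U) in rack 3; 2U remain.
Put S17 (6U) in rack 5; 1U remain.
Put S18 (14U) in rack 10; 10U remain.
10 racks × 24U = 240U; used 196U; unused 44U.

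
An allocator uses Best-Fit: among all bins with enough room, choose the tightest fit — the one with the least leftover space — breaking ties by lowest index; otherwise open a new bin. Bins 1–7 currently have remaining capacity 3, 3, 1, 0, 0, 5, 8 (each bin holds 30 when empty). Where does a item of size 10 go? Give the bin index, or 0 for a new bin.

No bin has ≥ 10 free, so a new bin is opened.

0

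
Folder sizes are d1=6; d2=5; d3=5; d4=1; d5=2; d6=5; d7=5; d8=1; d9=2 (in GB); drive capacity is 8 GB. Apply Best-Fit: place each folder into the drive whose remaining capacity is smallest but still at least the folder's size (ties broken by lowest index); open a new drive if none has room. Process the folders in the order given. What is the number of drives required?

5

drive 1: place d1 (6 GB), 2 GB left
drive 2: place d2 (5 GB), 3 GB left
drive 3: place d3 (5 GB), 3 GB left
drive 1: place d4 (1 GB), 1 GB left
drive 2: place d5 (2 GB), 1 GB left
drive 4: place d6 (5 GB), 3 GB left
drive 5: place d7 (5 GB), 3 GB left
drive 1: place d8 (1 GB), 0 GB left
drive 3: place d9 (2 GB), 1 GB left
Final drives: [6,1,1] [5,2] [5,2] [5] [5].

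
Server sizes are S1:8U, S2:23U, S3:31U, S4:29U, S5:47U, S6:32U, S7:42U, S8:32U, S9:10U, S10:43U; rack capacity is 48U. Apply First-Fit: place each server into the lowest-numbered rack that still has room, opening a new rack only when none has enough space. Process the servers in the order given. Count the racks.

8

Put S1 (8U) in rack 1; 40U remain.
Put S2 (23U) in rack 1; 17U remain.
Put S3 (31U) in rack 2; 17U remain.
Put S4 (29U) in rack 3; 19U remain.
Put S5 (47U) in rack 4; 1U remain.
Put S6 (32U) in rack 5; 16U remain.
Put S7 (42U) in rack 6; 6U remain.
Put S8 (32U) in rack 7; 16U remain.
Put S9 (10U) in rack 1; 7U remain.
Put S10 (43U) in rack 8; 5U remain.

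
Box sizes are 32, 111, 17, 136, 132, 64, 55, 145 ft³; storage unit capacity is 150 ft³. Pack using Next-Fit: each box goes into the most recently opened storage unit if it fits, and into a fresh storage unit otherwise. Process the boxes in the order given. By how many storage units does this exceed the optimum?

Next-Fit: [32,111] [17] [136] [132] [64,55] [145] → 6 storage units.
Total size 692 ft³; any packing needs at least ⌈692/150⌉ = 5 storage units.
An optimal packing achieves that bound: [145] [136] [132,17] [111,32] [64,55] → 5 storage units.
Excess: 6 − 5 = 1.

1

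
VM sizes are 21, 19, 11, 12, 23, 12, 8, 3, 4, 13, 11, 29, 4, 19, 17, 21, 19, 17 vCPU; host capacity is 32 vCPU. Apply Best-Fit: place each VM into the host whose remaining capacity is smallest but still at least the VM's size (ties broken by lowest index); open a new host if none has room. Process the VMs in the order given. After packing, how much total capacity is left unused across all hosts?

57

Put 21 vCPU in host 1; 11 vCPU remain.
Put 19 vCPU in host 2; 13 vCPU remain.
Put 11 vCPU in host 1; 0 vCPU remain.
Put 12 vCPU in host 2; 1 vCPU remain.
Put 23 vCPU in host 3; 9 vCPU remain.
Put 12 vCPU in host 4; 20 vCPU remain.
Put 8 vCPU in host 3; 1 vCPU remain.
Put 3 vCPU in host 4; 17 vCPU remain.
Put 4 vCPU in host 4; 13 vCPU remain.
Put 13 vCPU in host 4; 0 vCPU remain.
Put 11 vCPU in host 5; 21 vCPU remain.
Put 29 vCPU in host 6; 3 vCPU remain.
Put 4 vCPU in host 5; 17 vCPU remain.
Put 19 vCPU in host 7; 13 vCPU remain.
Put 17 vCPU in host 5; 0 vCPU remain.
Put 21 vCPU in host 8; 11 vCPU remain.
Put 19 vCPU in host 9; 13 vCPU remain.
Put 17 vCPU in host 10; 15 vCPU remain.
10 hosts × 32 vCPU = 320 vCPU; used 263 vCPU; unused 57 vCPU.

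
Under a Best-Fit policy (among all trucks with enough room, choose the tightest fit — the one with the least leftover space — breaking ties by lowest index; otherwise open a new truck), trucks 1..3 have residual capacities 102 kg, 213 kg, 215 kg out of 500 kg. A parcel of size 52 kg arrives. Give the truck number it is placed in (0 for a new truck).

Trucks with room: truck 1 (102 kg), truck 2 (213 kg), truck 3 (215 kg).
Tightest fit is truck 1 with 102 kg free.

1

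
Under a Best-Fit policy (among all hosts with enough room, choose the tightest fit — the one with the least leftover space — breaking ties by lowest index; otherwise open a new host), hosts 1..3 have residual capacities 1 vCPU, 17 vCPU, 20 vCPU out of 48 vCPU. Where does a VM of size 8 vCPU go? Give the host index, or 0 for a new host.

Hosts with room: host 2 (17 vCPU), host 3 (20 vCPU).
Tightest fit is host 2 with 17 vCPU free.

2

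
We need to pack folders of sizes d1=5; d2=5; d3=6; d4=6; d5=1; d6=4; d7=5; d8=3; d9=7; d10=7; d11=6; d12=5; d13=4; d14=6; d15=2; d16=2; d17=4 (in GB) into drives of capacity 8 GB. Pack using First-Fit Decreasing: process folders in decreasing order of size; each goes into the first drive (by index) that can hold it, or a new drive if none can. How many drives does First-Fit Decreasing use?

Sorted descending: 7, 7, 6, 6, 6, 6, 5, 5, 5, 5, 4, 4, 4, 3, 2, 2, 1.
Put 7 GB in drive 1; 1 GB remain.
Put 7 GB in drive 2; 1 GB remain.
Put 6 GB in drive 3; 2 GB remain.
Put 6 GB in drive 4; 2 GB remain.
Put 6 GB in drive 5; 2 GB remain.
Put 6 GB in drive 6; 2 GB remain.
Put 5 GB in drive 7; 3 GB remain.
Put 5 GB in drive 8; 3 GB remain.
Put 5 GB in drive 9; 3 GB remain.
Put 5 GB in drive 10; 3 GB remain.
Put 4 GB in drive 11; 4 GB remain.
Put 4 GB in drive 11; 0 GB remain.
Put 4 GB in drive 12; 4 GB remain.
Put 3 GB in drive 7; 0 GB remain.
Put 2 GB in drive 3; 0 GB remain.
Put 2 GB in drive 4; 0 GB remain.
Put 1 GB in drive 1; 0 GB remain.

12 drives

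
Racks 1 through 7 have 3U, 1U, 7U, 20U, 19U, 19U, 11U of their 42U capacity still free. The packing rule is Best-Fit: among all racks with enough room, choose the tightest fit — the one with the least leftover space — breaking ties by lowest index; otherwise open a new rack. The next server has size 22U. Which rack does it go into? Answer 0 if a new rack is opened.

0

No rack has ≥ 22U free, so a new rack is opened.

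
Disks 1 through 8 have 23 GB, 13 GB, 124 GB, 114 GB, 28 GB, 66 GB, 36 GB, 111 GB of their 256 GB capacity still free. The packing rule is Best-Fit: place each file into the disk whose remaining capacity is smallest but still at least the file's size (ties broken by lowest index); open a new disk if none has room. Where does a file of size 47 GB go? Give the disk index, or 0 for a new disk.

6

Disks with room: disk 3 (124 GB), disk 4 (114 GB), disk 6 (66 GB), disk 8 (111 GB).
Tightest fit is disk 6 with 66 GB free.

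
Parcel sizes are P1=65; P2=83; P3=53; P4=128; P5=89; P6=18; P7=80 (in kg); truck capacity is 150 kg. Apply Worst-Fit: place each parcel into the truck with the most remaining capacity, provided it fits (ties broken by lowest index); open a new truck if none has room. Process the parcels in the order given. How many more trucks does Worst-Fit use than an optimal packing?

0

Worst-Fit: [65,83] [53,89] [128,18] [80] → 4 trucks.
Total size 516 kg; any packing needs at least ⌈516/150⌉ = 4 trucks.
So 4 is already optimal.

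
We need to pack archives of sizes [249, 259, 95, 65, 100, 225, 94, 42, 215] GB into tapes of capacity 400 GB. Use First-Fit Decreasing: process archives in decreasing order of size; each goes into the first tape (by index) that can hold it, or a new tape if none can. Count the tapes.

4 tapes

Sorted descending: 259, 249, 225, 215, 100, 95, 94, 65, 42.
259 GB → tape 1 (remaining 141 GB)
249 GB → tape 2 (remaining 151 GB)
225 GB → tape 3 (remaining 175 GB)
215 GB → tape 4 (remaining 185 GB)
100 GB → tape 1 (remaining 41 GB)
95 GB → tape 2 (remaining 56 GB)
94 GB → tape 3 (remaining 81 GB)
65 GB → tape 3 (remaining 16 GB)
42 GB → tape 2 (remaining 14 GB)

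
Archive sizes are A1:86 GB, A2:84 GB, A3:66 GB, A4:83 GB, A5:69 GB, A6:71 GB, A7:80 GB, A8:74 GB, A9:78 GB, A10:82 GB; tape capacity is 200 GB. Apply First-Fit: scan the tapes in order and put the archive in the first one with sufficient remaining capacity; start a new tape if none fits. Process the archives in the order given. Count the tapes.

A1 (86 GB) → tape 1 (remaining 114 GB)
A2 (84 GB) → tape 1 (remaining 30 GB)
A3 (66 GB) → tape 2 (remaining 134 GB)
A4 (83 GB) → tape 2 (remaining 51 GB)
A5 (69 GB) → tape 3 (remaining 131 GB)
A6 (71 GB) → tape 3 (remaining 60 GB)
A7 (80 GB) → tape 4 (remaining 120 GB)
A8 (74 GB) → tape 4 (remaining 46 GB)
A9 (78 GB) → tape 5 (remaining 122 GB)
A10 (82 GB) → tape 5 (remaining 40 GB)
Final tapes: [86,84] [66,83] [69,71] [80,74] [78,82].

5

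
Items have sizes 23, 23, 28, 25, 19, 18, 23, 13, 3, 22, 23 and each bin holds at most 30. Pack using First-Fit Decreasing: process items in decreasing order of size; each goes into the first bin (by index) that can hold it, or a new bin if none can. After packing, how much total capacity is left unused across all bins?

80

Sorted descending: 28, 25, 23, 23, 23, 23, 22, 19, 18, 13, 3.
28 → bin 1 (remaining 2)
25 → bin 2 (remaining 5)
23 → bin 3 (remaining 7)
23 → bin 4 (remaining 7)
23 → bin 5 (remaining 7)
23 → bin 6 (remaining 7)
22 → bin 7 (remaining 8)
19 → bin 8 (remaining 11)
18 → bin 9 (remaining 12)
13 → bin 10 (remaining 17)
3 → bin 2 (remaining 2)
10 bins × 30 = 300; used 220; unused 80.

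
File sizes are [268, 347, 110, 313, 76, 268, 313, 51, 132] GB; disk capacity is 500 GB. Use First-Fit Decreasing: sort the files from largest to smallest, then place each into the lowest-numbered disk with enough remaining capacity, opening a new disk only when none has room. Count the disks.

Sorted descending: 347, 313, 313, 268, 268, 132, 110, 76, 51.
347 GB → disk 1 (remaining 153 GB)
313 GB → disk 2 (remaining 187 GB)
313 GB → disk 3 (remaining 187 GB)
268 GB → disk 4 (remaining 232 GB)
268 GB → disk 5 (remaining 232 GB)
132 GB → disk 1 (remaining 21 GB)
110 GB → disk 2 (remaining 77 GB)
76 GB → disk 2 (remaining 1 GB)
51 GB → disk 3 (remaining 136 GB)
Final disks: [347,132] [313,110,76] [313,51] [268] [268].

5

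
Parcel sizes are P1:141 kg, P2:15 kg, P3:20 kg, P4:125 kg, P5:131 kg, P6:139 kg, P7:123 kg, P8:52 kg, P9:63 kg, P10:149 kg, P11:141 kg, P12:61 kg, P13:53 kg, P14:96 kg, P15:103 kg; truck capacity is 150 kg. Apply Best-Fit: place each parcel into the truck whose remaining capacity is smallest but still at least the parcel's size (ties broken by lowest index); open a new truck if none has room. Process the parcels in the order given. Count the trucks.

truck 1: place P1 (141 kg), 9 kg left
truck 2: place P2 (15 kg), 135 kg left
truck 2: place P3 (20 kg), 115 kg left
truck 3: place P4 (125 kg), 25 kg left
truck 4: place P5 (131 kg), 19 kg left
truck 5: place P6 (139 kg), 11 kg left
truck 6: place P7 (123 kg), 27 kg left
truck 2: place P8 (52 kg), 63 kg left
truck 2: place P9 (63 kg), 0 kg left
truck 7: place P10 (149 kg), 1 kg left
truck 8: place P11 (141 kg), 9 kg left
truck 9: place P12 (61 kg), 89 kg left
truck 9: place P13 (53 kg), 36 kg left
truck 10: place P14 (96 kg), 54 kg left
truck 11: place P15 (103 kg), 47 kg left

11 trucks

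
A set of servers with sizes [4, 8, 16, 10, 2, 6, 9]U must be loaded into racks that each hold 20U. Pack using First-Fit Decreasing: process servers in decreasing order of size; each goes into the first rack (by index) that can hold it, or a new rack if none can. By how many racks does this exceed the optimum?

0

First-Fit Decreasing: [16,4] [10,9] [8,6,2] → 3 racks.
Total size 55U; any packing needs at least ⌈55/20⌉ = 3 racks.
So 3 is already optimal.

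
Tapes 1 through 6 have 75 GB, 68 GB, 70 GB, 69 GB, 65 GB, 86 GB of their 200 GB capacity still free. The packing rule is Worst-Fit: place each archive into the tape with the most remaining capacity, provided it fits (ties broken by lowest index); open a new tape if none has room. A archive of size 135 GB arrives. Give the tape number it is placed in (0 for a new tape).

0

No tape has ≥ 135 GB free, so a new tape is opened.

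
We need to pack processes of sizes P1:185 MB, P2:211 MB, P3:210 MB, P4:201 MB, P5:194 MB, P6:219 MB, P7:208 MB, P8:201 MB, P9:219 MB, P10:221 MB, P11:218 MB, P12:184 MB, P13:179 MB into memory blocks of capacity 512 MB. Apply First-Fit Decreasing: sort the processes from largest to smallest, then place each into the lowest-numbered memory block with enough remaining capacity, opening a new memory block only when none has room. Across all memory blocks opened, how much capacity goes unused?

Sorted descending: 221, 219, 219, 218, 211, 210, 208, 201, 201, 194, 185, 184, 179.
221 MB → memory block 1 (remaining 291 MB)
219 MB → memory block 1 (remaining 72 MB)
219 MB → memory block 2 (remaining 293 MB)
218 MB → memory block 2 (remaining 75 MB)
211 MB → memory block 3 (remaining 301 MB)
210 MB → memory block 3 (remaining 91 MB)
208 MB → memory block 4 (remaining 304 MB)
201 MB → memory block 4 (remaining 103 MB)
201 MB → memory block 5 (remaining 311 MB)
194 MB → memory block 5 (remaining 117 MB)
185 MB → memory block 6 (remaining 327 MB)
184 MB → memory block 6 (remaining 143 MB)
179 MB → memory block 7 (remaining 333 MB)
7 memory blocks × 512 MB = 3584 MB; used 2650 MB; unused 934 MB.

934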